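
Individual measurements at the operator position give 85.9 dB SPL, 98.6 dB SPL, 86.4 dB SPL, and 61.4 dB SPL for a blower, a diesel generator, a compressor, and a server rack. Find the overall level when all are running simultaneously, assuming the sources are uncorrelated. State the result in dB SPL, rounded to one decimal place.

99.1 dB SPL

For uncorrelated sources the intensities add, so convert each level to linear form, sum, and take 10·log₁₀ of the total.
Σ 10^(L/10) = 10^(85.9/10) + 10^(98.6/10) + 10^(86.4/10) + 10^(61.4/10) = 8.071e+09.
L_total = 10·log₁₀(8.071e+09) = 99.07 dB SPL.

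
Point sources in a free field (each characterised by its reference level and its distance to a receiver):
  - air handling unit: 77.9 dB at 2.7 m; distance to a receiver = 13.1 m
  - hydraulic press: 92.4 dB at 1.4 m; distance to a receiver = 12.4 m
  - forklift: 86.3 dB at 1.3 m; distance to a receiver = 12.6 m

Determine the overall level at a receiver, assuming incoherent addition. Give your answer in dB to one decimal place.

74.7 dB

Propagate each source to the receiver with L = L_ref − 20·log₁₀(r/r_ref), then add intensities.
air handling unit: 77.9 − 20·log₁₀(13.1/2.7) = 77.9 − 13.72 = 64.18 dB.
hydraulic press: 92.4 − 20·log₁₀(12.4/1.4) = 92.4 − 18.95 = 73.45 dB.
forklift: 86.3 − 20·log₁₀(12.6/1.3) = 86.3 − 19.73 = 66.57 dB.
Σ 10^(L/10) = 2.931e+07 → L_total = 10·log₁₀(2.931e+07) = 74.67 dB.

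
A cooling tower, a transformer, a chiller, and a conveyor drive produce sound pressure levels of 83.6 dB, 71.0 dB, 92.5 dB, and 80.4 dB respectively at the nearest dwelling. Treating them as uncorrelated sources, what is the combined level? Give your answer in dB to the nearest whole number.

Incoherent sources combine by intensity addition: L_total = 10·log₁₀(Σ 10^(L_i/10)).
Σ 10^(L/10) = 10^(83.6/10) + 10^(71.0/10) + 10^(92.5/10) + 10^(80.4/10) = 2.130e+09.
L_total = 10·log₁₀(2.130e+09) = 93.28 dB.

93 dB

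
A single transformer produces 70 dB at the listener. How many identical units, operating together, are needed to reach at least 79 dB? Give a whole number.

8

The shortfall is 79 − 70 = 9.0 dB, and N units add 10·log₁₀ N, so need 10·log₁₀ N ≥ 9.0.
N ≥ 10^(9.0/10) = 7.943, so N = 8.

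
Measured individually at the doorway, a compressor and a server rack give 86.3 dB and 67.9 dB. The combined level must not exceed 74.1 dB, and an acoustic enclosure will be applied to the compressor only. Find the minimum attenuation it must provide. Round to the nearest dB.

13 dB

Everything except the compressor sums to 10^(67.9/10) = 6.166e+06 in linear terms, 67.90 dB.
The limit corresponds to 10^(74.1/10) = 2.570e+07; subtracting the fixed part leaves 1.954e+07 for the compressor, i.e. 72.91 dB.
So the compressor must be reduced from 86.3 to 72.91 dB: IL = 13.39 dB.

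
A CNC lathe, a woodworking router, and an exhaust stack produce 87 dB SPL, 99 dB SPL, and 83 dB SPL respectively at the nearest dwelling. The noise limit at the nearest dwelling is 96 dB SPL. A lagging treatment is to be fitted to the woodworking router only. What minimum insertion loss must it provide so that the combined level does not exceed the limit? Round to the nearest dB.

4 dB

Fixed contribution from the other sources: Σ 10^(L/10) = 10^(87/10) + 10^(83/10) = 7.007e+08 (88.46 dB SPL).
To meet 96 dB SPL overall, the treated woodworking router may contribute at most 10^(96/10) − 7.007e+08 = 3.280e+09, i.e. 95.16 dB SPL.
Required insertion loss = 99 − 95.16 = 3.84 dB.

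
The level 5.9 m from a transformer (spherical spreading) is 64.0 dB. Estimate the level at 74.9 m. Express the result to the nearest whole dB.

42 dB

Point-source attenuation: ΔL = 20·log₁₀(r₂/r₁) = 20·log₁₀(74.9/5.9) = 22.073 dB.
L₂ = 64.0 − 20·log₁₀(74.9/5.9) = 64.0 − 22.073 = 41.93 dB.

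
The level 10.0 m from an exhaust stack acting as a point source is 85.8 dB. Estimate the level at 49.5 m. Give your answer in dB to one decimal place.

For a point source, L₂ = L₁ − 20·log₁₀(r₂/r₁).
L₂ = 85.8 − 20·log₁₀(49.5/10.0) = 85.8 − 13.892 = 71.91 dB.

71.9 dB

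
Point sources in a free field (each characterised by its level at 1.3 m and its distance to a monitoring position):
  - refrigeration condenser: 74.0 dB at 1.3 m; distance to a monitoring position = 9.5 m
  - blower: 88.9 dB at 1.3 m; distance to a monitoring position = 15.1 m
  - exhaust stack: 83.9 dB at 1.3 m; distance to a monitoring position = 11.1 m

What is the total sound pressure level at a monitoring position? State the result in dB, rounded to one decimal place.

69.8 dB

First find each source's level at the receiver (point-source: −20·log₁₀(r/r_ref)), then combine on an intensity basis.
refrigeration condenser: 74.0 − 20·log₁₀(9.5/1.3) = 74.0 − 17.28 = 56.72 dB.
blower: 88.9 − 20·log₁₀(15.1/1.3) = 88.9 − 21.30 = 67.60 dB.
exhaust stack: 83.9 − 20·log₁₀(11.1/1.3) = 83.9 − 18.63 = 65.27 dB.
Σ 10^(L/10) = 9.591e+06 → L_total = 10·log₁₀(9.591e+06) = 69.82 dB.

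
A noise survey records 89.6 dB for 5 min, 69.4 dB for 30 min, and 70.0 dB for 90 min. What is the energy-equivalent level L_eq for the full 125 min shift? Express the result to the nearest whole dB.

77 dB

The energy average is taken in the linear domain: L_eq = 10·log₁₀[(Σ tᵢ·10^(Lᵢ/10))/T], T = 125 min.
Σ tᵢ·10^(Lᵢ/10) = 5·10^(89.6/10) + 30·10^(69.4/10) + 90·10^(70.0/10) = 5.721e+09.
L_eq = 10·log₁₀(5.721e+09/125) = 76.61 dB.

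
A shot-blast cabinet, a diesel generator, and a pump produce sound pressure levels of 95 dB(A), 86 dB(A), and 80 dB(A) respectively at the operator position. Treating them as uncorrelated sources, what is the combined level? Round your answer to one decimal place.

95.6 dB(A)

Incoherent sources combine by intensity addition: L_total = 10·log₁₀(Σ 10^(L_i/10)).
Σ 10^(L/10) = 10^(95/10) + 10^(86/10) + 10^(80/10) = 3.660e+09.
L_total = 10·log₁₀(3.660e+09) = 95.64 dB(A).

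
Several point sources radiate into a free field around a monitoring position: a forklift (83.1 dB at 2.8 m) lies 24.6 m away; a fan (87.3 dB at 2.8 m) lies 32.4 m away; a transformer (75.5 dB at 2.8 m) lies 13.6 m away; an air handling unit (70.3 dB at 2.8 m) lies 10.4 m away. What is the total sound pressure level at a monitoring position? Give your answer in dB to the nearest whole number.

First find each source's level at the receiver (point-source: −20·log₁₀(r/r_ref)), then combine on an intensity basis.
forklift: 83.1 − 20·log₁₀(24.6/2.8) = 83.1 − 18.88 = 64.22 dB.
fan: 87.3 − 20·log₁₀(32.4/2.8) = 87.3 − 21.27 = 66.03 dB.
transformer: 75.5 − 20·log₁₀(13.6/2.8) = 75.5 − 13.73 = 61.77 dB.
air handling unit: 70.3 − 20·log₁₀(10.4/2.8) = 70.3 − 11.40 = 58.90 dB.
Σ 10^(L/10) = 8.937e+06 → L_total = 10·log₁₀(8.937e+06) = 69.51 dB.

70 dB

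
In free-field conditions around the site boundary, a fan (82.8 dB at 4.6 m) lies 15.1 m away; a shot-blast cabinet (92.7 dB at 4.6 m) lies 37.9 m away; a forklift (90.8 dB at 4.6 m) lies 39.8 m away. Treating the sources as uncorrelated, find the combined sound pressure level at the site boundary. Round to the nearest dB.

78 dB

First find each source's level at the receiver (point-source: −20·log₁₀(r/r_ref)), then combine on an intensity basis.
fan: 82.8 − 20·log₁₀(15.1/4.6) = 82.8 − 10.32 = 72.48 dB.
shot-blast cabinet: 92.7 − 20·log₁₀(37.9/4.6) = 92.7 − 18.32 = 74.38 dB.
forklift: 90.8 − 20·log₁₀(39.8/4.6) = 90.8 − 18.74 = 72.06 dB.
Σ 10^(L/10) = 6.117e+07 → L_total = 10·log₁₀(6.117e+07) = 77.87 dB.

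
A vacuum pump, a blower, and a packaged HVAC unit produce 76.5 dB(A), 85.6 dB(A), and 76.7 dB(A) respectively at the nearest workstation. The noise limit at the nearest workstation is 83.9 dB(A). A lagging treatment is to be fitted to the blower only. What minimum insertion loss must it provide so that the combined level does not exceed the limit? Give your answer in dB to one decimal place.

3.7 dB

Fixed contribution from the other sources: Σ 10^(L/10) = 10^(76.5/10) + 10^(76.7/10) = 9.144e+07 (79.61 dB(A)).
The limit corresponds to 10^(83.9/10) = 2.455e+08; subtracting the fixed part leaves 1.540e+08 for the blower, i.e. 81.88 dB(A).
Required insertion loss = 85.6 − 81.88 = 3.72 dB.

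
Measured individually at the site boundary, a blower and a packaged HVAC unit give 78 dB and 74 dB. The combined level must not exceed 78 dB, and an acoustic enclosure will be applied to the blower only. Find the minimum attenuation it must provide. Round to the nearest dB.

Fixed contribution from the other source: Σ 10^(L/10) = 10^(74/10) = 2.512e+07 (74.00 dB).
To meet 78 dB overall, the treated blower may contribute at most 10^(78/10) − 2.512e+07 = 3.798e+07, i.e. 75.80 dB.
Required insertion loss = 78 − 75.80 = 2.20 dB.

2 dB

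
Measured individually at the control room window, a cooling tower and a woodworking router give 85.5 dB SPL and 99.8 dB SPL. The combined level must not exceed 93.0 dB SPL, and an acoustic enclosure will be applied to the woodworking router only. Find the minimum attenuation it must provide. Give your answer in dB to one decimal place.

7.7 dB

Fixed contribution from the other source: Σ 10^(L/10) = 10^(85.5/10) = 3.548e+08 (85.50 dB SPL).
The limit corresponds to 10^(93.0/10) = 1.995e+09; subtracting the fixed part leaves 1.640e+09 for the woodworking router, i.e. 92.15 dB SPL.
Required insertion loss = 99.8 − 92.15 = 7.65 dB.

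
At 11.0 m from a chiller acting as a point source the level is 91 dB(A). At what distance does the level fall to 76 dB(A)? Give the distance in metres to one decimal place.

For a point source L₁ − L₂ = 20·log₁₀(r₂/r₁), so r₂ = r₁·10^((L₁−L₂)/20).
r₂ = 11.0·10^((91−76)/20) = 11.0·10^(15.0/20) = 61.86 m.

61.9 m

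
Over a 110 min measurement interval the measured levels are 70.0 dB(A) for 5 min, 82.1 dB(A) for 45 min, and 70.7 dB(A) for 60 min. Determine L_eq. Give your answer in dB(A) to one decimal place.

The energy average is taken in the linear domain: L_eq = 10·log₁₀[(Σ tᵢ·10^(Lᵢ/10))/T], T = 110 min.
Σ tᵢ·10^(Lᵢ/10) = 5·10^(70.0/10) + 45·10^(82.1/10) + 60·10^(70.7/10) = 8.053e+09.
L_eq = 10·log₁₀(8.053e+09/110) = 78.65 dB(A).

78.6 dB(A)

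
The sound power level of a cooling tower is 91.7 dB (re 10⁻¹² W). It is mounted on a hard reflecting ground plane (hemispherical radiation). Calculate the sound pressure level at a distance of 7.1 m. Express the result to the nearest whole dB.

The power spreads over a hemisphere of area 2π·r², so L_p = L_w − 10·log₁₀(2π·r²).
2π·r² = 316.7 m², 10·log₁₀ of that is 25.007 dB.
L_p = 91.7 − 25.007 = 66.69 dB.

67 dB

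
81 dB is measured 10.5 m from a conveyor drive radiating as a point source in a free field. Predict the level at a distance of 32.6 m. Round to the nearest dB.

Spherical spreading from a point source gives a 20·log₁₀(r₂/r₁) drop.
L₂ = 81 − 20·log₁₀(32.6/10.5) = 81 − 9.841 = 71.16 dB.

71 dB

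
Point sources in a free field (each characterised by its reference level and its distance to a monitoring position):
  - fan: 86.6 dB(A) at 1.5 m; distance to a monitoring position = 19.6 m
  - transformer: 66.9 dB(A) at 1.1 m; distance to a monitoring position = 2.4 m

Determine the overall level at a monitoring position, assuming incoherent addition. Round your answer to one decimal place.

65.7 dB(A)

Apply inverse-square spreading to bring every level to the receiver, then sum 10^(L/10).
fan: 86.6 − 20·log₁₀(19.6/1.5) = 86.6 − 22.32 = 64.28 dB(A).
transformer: 66.9 − 20·log₁₀(2.4/1.1) = 66.9 − 6.78 = 60.12 dB(A).
Σ 10^(L/10) = 3.706e+06 → L_total = 10·log₁₀(3.706e+06) = 65.69 dB(A).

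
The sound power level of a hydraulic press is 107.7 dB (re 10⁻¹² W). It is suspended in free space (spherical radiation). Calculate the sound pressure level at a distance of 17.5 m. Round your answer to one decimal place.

L_p = L_w − 10·log₁₀(4π·r²) with r = 17.5 m.
4π·r² = 3848 m², 10·log₁₀ of that is 35.853 dB.
L_p = 107.7 − 35.853 = 71.85 dB.

71.8 dB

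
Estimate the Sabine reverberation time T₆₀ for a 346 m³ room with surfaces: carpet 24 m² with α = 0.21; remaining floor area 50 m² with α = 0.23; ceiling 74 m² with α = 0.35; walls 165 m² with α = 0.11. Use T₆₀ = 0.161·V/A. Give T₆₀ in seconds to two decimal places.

Total absorption A = 24·0.21 + 50·0.23 + 74·0.35 + 165·0.11 = 60.59 m² sabins.
T₆₀ = 0.161·V/A = 0.161·346/60.59 = 0.919 s.

0.92 s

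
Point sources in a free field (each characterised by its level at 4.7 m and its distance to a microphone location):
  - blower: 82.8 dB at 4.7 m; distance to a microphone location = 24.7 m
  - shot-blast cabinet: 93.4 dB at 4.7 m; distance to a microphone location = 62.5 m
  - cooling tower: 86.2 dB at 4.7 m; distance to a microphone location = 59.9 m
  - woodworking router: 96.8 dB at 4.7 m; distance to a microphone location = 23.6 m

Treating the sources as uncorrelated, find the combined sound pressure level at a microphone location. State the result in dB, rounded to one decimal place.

Apply inverse-square spreading to bring every level to the receiver, then sum 10^(L/10).
blower: 82.8 − 20·log₁₀(24.7/4.7) = 82.8 − 14.41 = 68.39 dB.
shot-blast cabinet: 93.4 − 20·log₁₀(62.5/4.7) = 93.4 − 22.48 = 70.92 dB.
cooling tower: 86.2 − 20·log₁₀(59.9/4.7) = 86.2 − 22.11 = 64.09 dB.
woodworking router: 96.8 − 20·log₁₀(23.6/4.7) = 96.8 − 14.02 = 82.78 dB.
Σ 10^(L/10) = 2.117e+08 → L_total = 10·log₁₀(2.117e+08) = 83.26 dB.

83.3 dB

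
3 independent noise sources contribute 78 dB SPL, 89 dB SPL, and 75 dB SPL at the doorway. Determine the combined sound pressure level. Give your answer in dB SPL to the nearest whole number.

For uncorrelated sources the intensities add, so convert each level to linear form, sum, and take 10·log₁₀ of the total.
Σ 10^(L/10) = 10^(78/10) + 10^(89/10) + 10^(75/10) = 8.890e+08.
L_total = 10·log₁₀(8.890e+08) = 89.49 dB SPL.

89 dB SPL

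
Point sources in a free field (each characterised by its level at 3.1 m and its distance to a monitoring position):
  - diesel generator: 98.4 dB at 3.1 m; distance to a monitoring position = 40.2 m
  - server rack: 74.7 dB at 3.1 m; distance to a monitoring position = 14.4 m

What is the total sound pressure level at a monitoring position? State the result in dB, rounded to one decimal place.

Propagate each source to the receiver with L = L_ref − 20·log₁₀(r/r_ref), then add intensities.
diesel generator: 98.4 − 20·log₁₀(40.2/3.1) = 98.4 − 22.26 = 76.14 dB.
server rack: 74.7 − 20·log₁₀(14.4/3.1) = 74.7 − 13.34 = 61.36 dB.
Σ 10^(L/10) = 4.251e+07 → L_total = 10·log₁₀(4.251e+07) = 76.28 dB.

76.3 dB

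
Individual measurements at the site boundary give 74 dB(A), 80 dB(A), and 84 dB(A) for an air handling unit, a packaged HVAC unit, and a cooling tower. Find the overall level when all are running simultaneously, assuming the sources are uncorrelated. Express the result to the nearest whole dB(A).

86 dB(A)

For uncorrelated sources the intensities add, so convert each level to linear form, sum, and take 10·log₁₀ of the total.
Σ 10^(L/10) = 10^(74/10) + 10^(80/10) + 10^(84/10) = 3.763e+08.
L_total = 10·log₁₀(3.763e+08) = 85.76 dB(A).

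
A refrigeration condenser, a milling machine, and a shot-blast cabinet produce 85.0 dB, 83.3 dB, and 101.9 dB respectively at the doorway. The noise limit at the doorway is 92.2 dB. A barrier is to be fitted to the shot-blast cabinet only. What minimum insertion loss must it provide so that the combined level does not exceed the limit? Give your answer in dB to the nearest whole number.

Everything except the shot-blast cabinet sums to 10^(85.0/10) + 10^(83.3/10) = 5.300e+08 in linear terms, 87.24 dB.
The limit corresponds to 10^(92.2/10) = 1.660e+09; subtracting the fixed part leaves 1.130e+09 for the shot-blast cabinet, i.e. 90.53 dB.
Required insertion loss = 101.9 − 90.53 = 11.37 dB.

11 dB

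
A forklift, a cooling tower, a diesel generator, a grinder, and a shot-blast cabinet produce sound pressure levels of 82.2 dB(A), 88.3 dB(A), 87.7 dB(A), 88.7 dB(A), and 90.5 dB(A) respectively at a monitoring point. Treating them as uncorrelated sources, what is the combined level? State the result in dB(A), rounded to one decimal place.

95.2 dB(A)

Incoherent sources combine by intensity addition: L_total = 10·log₁₀(Σ 10^(L_i/10)).
Σ 10^(L/10) = 10^(82.2/10) + 10^(88.3/10) + 10^(87.7/10) + 10^(88.7/10) + 10^(90.5/10) = 3.294e+09.
L_total = 10·log₁₀(3.294e+09) = 95.18 dB(A).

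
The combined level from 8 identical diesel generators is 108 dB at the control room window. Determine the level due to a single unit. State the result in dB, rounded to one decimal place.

Dividing the total intensity by 8 lowers the level by 10·log₁₀ 8 = 9.031 dB: L₁ = 108 − 9.031.

99.0 dB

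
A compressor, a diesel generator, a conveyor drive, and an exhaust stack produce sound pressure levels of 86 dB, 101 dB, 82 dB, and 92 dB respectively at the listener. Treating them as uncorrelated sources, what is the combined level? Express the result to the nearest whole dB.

102 dB

For uncorrelated sources the intensities add, so convert each level to linear form, sum, and take 10·log₁₀ of the total.
Σ 10^(L/10) = 10^(86/10) + 10^(101/10) + 10^(82/10) + 10^(92/10) = 1.473e+10.
L_total = 10·log₁₀(1.473e+10) = 101.68 dB.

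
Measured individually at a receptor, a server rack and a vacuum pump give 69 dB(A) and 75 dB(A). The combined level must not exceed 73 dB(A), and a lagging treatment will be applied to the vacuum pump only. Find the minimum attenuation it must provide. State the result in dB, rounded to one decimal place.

Everything except the vacuum pump sums to 10^(69/10) = 7.943e+06 in linear terms, 69.00 dB(A).
The limit corresponds to 10^(73/10) = 1.995e+07; subtracting the fixed part leaves 1.201e+07 for the vacuum pump, i.e. 70.80 dB(A).
Required insertion loss = 75 − 70.80 = 4.20 dB.

4.2 dB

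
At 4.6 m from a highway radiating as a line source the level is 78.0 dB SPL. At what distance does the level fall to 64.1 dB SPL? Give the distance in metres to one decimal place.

112.9 m

Line-source spreading drops the level by 10·log₁₀(r₂/r₁); inverting, r₂/r₁ = 10^(ΔL/10).
r₂ = 4.6·10^((78.0−64.1)/10) = 4.6·10^(13.9/10) = 112.92 m.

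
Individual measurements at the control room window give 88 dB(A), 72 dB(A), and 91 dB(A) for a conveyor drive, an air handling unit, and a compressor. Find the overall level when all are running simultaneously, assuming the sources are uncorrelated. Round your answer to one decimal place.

92.8 dB(A)

Incoherent sources combine by intensity addition: L_total = 10·log₁₀(Σ 10^(L_i/10)).
Σ 10^(L/10) = 10^(88/10) + 10^(72/10) + 10^(91/10) = 1.906e+09.
L_total = 10·log₁₀(1.906e+09) = 92.80 dB(A).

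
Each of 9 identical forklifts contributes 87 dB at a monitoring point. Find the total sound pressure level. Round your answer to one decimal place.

96.5 dB

L_total = L₁ + 10·log₁₀ N for N identical incoherent sources.
L_total = 87 + 10·log₁₀(9) = 87 + 9.542 = 96.54 dB.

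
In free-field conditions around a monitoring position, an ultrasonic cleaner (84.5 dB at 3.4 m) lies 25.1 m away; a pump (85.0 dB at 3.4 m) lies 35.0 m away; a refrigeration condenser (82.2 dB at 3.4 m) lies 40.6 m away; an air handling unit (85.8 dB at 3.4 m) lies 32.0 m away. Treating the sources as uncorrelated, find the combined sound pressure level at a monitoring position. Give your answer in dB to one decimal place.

First find each source's level at the receiver (point-source: −20·log₁₀(r/r_ref)), then combine on an intensity basis.
ultrasonic cleaner: 84.5 − 20·log₁₀(25.1/3.4) = 84.5 − 17.36 = 67.14 dB.
pump: 85.0 − 20·log₁₀(35.0/3.4) = 85.0 − 20.25 = 64.75 dB.
refrigeration condenser: 82.2 − 20·log₁₀(40.6/3.4) = 82.2 − 21.54 = 60.66 dB.
air handling unit: 85.8 − 20·log₁₀(32.0/3.4) = 85.8 − 19.47 = 66.33 dB.
Σ 10^(L/10) = 1.361e+07 → L_total = 10·log₁₀(1.361e+07) = 71.34 dB.

71.3 dB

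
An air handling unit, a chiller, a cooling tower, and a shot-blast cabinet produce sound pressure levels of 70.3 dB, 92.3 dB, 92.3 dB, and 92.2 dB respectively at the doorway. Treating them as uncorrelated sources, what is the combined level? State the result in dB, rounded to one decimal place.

For uncorrelated sources the intensities add, so convert each level to linear form, sum, and take 10·log₁₀ of the total.
Σ 10^(L/10) = 10^(70.3/10) + 10^(92.3/10) + 10^(92.3/10) + 10^(92.2/10) = 5.067e+09.
L_total = 10·log₁₀(5.067e+09) = 97.05 dB.

97.0 dB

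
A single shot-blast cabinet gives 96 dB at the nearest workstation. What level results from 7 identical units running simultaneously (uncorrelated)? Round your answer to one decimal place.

104.5 dB

With 7 equal, uncorrelated contributions the intensity is 7× that of one unit, giving a rise of 10·log₁₀ 7.
L_total = 96 + 10·log₁₀(7) = 96 + 8.451 = 104.45 dB.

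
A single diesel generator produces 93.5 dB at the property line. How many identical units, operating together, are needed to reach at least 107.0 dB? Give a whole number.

23

Need L₁ + 10·log₁₀ N ≥ 107.0, i.e. log₁₀ N ≥ 1.35.
N ≥ 10^(13.5/10) = 22.387, so N = 23.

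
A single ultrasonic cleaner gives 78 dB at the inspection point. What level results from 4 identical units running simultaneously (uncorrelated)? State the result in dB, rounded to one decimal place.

L_total = L₁ + 10·log₁₀ N for N identical incoherent sources.
L_total = 78 + 10·log₁₀(4) = 78 + 6.021 = 84.02 dB.

84.0 dB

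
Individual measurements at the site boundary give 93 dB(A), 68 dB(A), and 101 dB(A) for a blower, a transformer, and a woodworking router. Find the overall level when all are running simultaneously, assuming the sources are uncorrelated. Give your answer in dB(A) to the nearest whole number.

102 dB(A)

For uncorrelated sources the intensities add, so convert each level to linear form, sum, and take 10·log₁₀ of the total.
Σ 10^(L/10) = 10^(93/10) + 10^(68/10) + 10^(101/10) = 1.459e+10.
L_total = 10·log₁₀(1.459e+10) = 101.64 dB(A).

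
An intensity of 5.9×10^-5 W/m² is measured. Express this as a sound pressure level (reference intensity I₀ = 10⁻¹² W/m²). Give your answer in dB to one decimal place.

77.7 dB

L = 10·log₁₀(I/I₀) = 10·log₁₀(5.9×10^-5/10⁻¹²) = 10·log₁₀(5.9×10^7).
L = 10·(0.7709 + 7) = 77.71 dB.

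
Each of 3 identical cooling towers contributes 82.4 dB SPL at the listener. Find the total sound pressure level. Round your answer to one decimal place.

87.2 dB SPL

N identical incoherent sources raise the level by 10·log₁₀ N.
L_total = 82.4 + 10·log₁₀(3) = 82.4 + 4.771 = 87.17 dB SPL.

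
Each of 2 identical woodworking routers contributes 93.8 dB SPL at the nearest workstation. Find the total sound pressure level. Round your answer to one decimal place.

With 2 equal, uncorrelated contributions the intensity is 2× that of one unit, giving a rise of 10·log₁₀ 2.
L_total = 93.8 + 10·log₁₀(2) = 93.8 + 3.010 = 96.81 dB SPL.

96.8 dB SPL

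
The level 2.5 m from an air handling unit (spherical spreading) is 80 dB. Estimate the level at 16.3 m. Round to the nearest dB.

Point-source attenuation: ΔL = 20·log₁₀(r₂/r₁) = 20·log₁₀(16.3/2.5) = 16.285 dB.
L₂ = 80 − 20·log₁₀(16.3/2.5) = 80 − 16.285 = 63.72 dB.

64 dB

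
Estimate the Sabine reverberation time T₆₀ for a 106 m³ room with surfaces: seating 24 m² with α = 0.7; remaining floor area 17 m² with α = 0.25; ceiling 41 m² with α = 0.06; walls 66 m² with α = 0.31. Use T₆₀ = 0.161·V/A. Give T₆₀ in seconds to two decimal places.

0.39 s

A = Σ Sᵢαᵢ = 24·0.7 + 17·0.25 + 41·0.06 + 66·0.31 = 43.97 m².
T₆₀ = 0.161·V/A = 0.161·106/43.97 = 0.388 s.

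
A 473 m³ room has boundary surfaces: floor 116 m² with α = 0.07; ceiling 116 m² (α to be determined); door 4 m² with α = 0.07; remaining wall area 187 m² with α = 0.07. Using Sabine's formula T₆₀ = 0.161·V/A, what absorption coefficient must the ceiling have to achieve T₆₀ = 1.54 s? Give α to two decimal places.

Required total absorption A = 0.161·473/1.54 = 49.45 m².
Absorption from the other surfaces = 116·0.07 + 4·0.07 + 187·0.07 = 21.49 m², so the ceiling must supply 27.96 m² over 116 m².
α = 27.96/116 = 0.241.

0.24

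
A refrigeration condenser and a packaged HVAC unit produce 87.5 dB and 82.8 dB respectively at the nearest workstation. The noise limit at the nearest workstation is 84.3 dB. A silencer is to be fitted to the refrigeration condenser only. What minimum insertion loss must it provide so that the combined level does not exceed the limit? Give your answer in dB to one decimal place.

8.5 dB

The untreated sources together contribute 10^(82.8/10) = 1.905e+08, i.e. 82.80 dB.
To meet 84.3 dB overall, the treated refrigeration condenser may contribute at most 10^(84.3/10) − 1.905e+08 = 7.861e+07, i.e. 78.95 dB.
Required insertion loss = 87.5 − 78.95 = 8.55 dB.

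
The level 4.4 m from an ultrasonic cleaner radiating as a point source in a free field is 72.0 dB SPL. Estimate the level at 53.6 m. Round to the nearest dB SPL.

Point-source attenuation: ΔL = 20·log₁₀(r₂/r₁) = 20·log₁₀(53.6/4.4) = 21.714 dB.
L₂ = 72.0 − 20·log₁₀(53.6/4.4) = 72.0 − 21.714 = 50.29 dB SPL.

50 dB SPL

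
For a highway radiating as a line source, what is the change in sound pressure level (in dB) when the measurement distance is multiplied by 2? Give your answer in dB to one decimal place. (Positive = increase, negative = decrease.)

Line-source spreading: ΔL = −10·log₁₀(r₂/r₁).
ΔL = −10·log₁₀(2) = -3.01 dB.

-3.0 dB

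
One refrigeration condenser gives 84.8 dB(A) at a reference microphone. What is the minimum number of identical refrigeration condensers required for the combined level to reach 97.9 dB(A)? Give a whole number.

Need L₁ + 10·log₁₀ N ≥ 97.9, i.e. log₁₀ N ≥ 1.31.
N ≥ 10^(13.1/10) = 20.417, so N = 21.

21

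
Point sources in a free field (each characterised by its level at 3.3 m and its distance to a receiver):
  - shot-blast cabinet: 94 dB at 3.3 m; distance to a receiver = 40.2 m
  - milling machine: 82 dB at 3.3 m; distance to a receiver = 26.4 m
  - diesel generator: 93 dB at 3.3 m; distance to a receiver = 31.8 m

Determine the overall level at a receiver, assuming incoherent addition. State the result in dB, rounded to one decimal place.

76.1 dB

Apply inverse-square spreading to bring every level to the receiver, then sum 10^(L/10).
shot-blast cabinet: 94 − 20·log₁₀(40.2/3.3) = 94 − 21.71 = 72.29 dB.
milling machine: 82 − 20·log₁₀(26.4/3.3) = 82 − 18.06 = 63.94 dB.
diesel generator: 93 − 20·log₁₀(31.8/3.3) = 93 − 19.68 = 73.32 dB.
Σ 10^(L/10) = 4.089e+07 → L_total = 10·log₁₀(4.089e+07) = 76.12 dB.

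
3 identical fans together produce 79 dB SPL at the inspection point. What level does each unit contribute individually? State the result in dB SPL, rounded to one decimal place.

For N identical incoherent sources L_total = L₁ + 10·log₁₀ N, so L₁ = 79 − 10·log₁₀(3) = 79 − 4.771.

74.2 dB SPL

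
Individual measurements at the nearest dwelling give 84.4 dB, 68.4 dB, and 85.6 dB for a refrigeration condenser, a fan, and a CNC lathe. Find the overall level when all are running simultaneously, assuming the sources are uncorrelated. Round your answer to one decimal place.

88.1 dB

Incoherent sources combine by intensity addition: L_total = 10·log₁₀(Σ 10^(L_i/10)).
Σ 10^(L/10) = 10^(84.4/10) + 10^(68.4/10) + 10^(85.6/10) = 6.454e+08.
L_total = 10·log₁₀(6.454e+08) = 88.10 dB.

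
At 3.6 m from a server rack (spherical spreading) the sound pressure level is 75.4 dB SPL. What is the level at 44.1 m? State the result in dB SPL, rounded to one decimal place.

53.6 dB SPL

Spherical spreading from a point source gives a 20·log₁₀(r₂/r₁) drop.
L₂ = 75.4 − 20·log₁₀(44.1/3.6) = 75.4 − 21.763 = 53.64 dB SPL.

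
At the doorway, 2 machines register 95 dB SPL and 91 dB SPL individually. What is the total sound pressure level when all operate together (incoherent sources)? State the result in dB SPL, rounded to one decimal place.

Incoherent sources combine by intensity addition: L_total = 10·log₁₀(Σ 10^(L_i/10)).
Σ 10^(L/10) = 10^(95/10) + 10^(91/10) = 4.421e+09.
L_total = 10·log₁₀(4.421e+09) = 96.46 dB SPL.

96.5 dB SPL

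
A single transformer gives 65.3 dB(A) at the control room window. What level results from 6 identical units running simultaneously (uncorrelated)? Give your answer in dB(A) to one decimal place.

With 6 equal, uncorrelated contributions the intensity is 6× that of one unit, giving a rise of 10·log₁₀ 6.
L_total = 65.3 + 10·log₁₀(6) = 65.3 + 7.782 = 73.08 dB(A).

73.1 dB(A)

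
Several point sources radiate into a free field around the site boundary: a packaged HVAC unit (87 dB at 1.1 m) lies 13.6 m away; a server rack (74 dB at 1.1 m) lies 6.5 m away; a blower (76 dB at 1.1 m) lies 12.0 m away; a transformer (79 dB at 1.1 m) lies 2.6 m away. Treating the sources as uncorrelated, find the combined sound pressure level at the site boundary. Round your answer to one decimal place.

First find each source's level at the receiver (point-source: −20·log₁₀(r/r_ref)), then combine on an intensity basis.
packaged HVAC unit: 87 − 20·log₁₀(13.6/1.1) = 87 − 21.84 = 65.16 dB.
server rack: 74 − 20·log₁₀(6.5/1.1) = 74 − 15.43 = 58.57 dB.
blower: 76 − 20·log₁₀(12.0/1.1) = 76 − 20.76 = 55.24 dB.
transformer: 79 − 20·log₁₀(2.6/1.1) = 79 − 7.47 = 71.53 dB.
Σ 10^(L/10) = 1.855e+07 → L_total = 10·log₁₀(1.855e+07) = 72.68 dB.

72.7 dB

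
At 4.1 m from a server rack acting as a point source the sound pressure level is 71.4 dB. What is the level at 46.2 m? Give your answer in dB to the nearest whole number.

50 dB

For a point source, L₂ = L₁ − 20·log₁₀(r₂/r₁).
L₂ = 71.4 − 20·log₁₀(46.2/4.1) = 71.4 − 21.037 = 50.36 dB.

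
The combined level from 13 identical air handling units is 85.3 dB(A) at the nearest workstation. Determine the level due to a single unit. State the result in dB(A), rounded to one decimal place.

74.2 dB(A)

Dividing the total intensity by 13 lowers the level by 10·log₁₀ 13 = 11.139 dB: L₁ = 85.3 − 11.139.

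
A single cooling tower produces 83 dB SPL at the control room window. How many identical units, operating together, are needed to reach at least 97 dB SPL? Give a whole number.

Need L₁ + 10·log₁₀ N ≥ 97, i.e. log₁₀ N ≥ 1.40.
N ≥ 10^(14.0/10) = 25.119, so N = 26.

26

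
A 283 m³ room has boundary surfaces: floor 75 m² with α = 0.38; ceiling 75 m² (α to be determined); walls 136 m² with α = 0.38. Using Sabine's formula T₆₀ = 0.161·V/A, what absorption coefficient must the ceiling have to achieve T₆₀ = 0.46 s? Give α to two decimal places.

0.25

A = 0.161·V/T₆₀ = 0.161·283/0.46 = 99.05 m² sabins.
Absorption from the other surfaces = 75·0.38 + 136·0.38 = 80.18 m², so the ceiling must supply 18.87 m² over 75 m².
α = 18.87/75 = 0.252.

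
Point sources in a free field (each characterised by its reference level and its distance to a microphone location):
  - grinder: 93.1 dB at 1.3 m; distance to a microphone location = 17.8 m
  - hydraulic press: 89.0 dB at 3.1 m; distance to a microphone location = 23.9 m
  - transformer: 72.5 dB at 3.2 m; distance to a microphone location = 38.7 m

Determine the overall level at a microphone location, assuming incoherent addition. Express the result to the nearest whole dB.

74 dB

Apply inverse-square spreading to bring every level to the receiver, then sum 10^(L/10).
grinder: 93.1 − 20·log₁₀(17.8/1.3) = 93.1 − 22.73 = 70.37 dB.
hydraulic press: 89.0 − 20·log₁₀(23.9/3.1) = 89.0 − 17.74 = 71.26 dB.
transformer: 72.5 − 20·log₁₀(38.7/3.2) = 72.5 − 21.65 = 50.85 dB.
Σ 10^(L/10) = 2.438e+07 → L_total = 10·log₁₀(2.438e+07) = 73.87 dB.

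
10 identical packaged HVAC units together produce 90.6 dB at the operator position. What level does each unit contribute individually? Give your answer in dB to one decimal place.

For N identical incoherent sources L_total = L₁ + 10·log₁₀ N, so L₁ = 90.6 − 10·log₁₀(10) = 90.6 − 10.000.

80.6 dB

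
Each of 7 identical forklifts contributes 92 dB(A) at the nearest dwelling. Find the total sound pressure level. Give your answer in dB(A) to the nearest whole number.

With 7 equal, uncorrelated contributions the intensity is 7× that of one unit, giving a rise of 10·log₁₀ 7.
L_total = 92 + 10·log₁₀(7) = 92 + 8.451 = 100.45 dB(A).

100 dB(A)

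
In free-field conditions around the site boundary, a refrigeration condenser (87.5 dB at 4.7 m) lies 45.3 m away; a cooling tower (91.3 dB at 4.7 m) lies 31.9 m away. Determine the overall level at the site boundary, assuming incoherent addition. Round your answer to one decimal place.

75.5 dB

First find each source's level at the receiver (point-source: −20·log₁₀(r/r_ref)), then combine on an intensity basis.
refrigeration condenser: 87.5 − 20·log₁₀(45.3/4.7) = 87.5 − 19.68 = 67.82 dB.
cooling tower: 91.3 − 20·log₁₀(31.9/4.7) = 91.3 − 16.63 = 74.67 dB.
Σ 10^(L/10) = 3.534e+07 → L_total = 10·log₁₀(3.534e+07) = 75.48 dB.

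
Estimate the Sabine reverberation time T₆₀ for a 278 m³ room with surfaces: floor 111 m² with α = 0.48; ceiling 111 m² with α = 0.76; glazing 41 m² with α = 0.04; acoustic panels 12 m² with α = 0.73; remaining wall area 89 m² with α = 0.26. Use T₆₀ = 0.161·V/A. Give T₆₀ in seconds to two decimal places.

0.26 s

A = Σ Sᵢαᵢ = 111·0.48 + 111·0.76 + 41·0.04 + 12·0.73 + 89·0.26 = 171.18 m².
T₆₀ = 0.161 × 278 / 171.18 = 0.261 s.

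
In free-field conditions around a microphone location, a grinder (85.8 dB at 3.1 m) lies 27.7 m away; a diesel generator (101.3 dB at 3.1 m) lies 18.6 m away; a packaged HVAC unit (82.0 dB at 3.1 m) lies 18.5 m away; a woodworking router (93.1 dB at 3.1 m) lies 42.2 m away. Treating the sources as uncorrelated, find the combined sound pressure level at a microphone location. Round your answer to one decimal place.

Propagate each source to the receiver with L = L_ref − 20·log₁₀(r/r_ref), then add intensities.
grinder: 85.8 − 20·log₁₀(27.7/3.1) = 85.8 − 19.02 = 66.78 dB.
diesel generator: 101.3 − 20·log₁₀(18.6/3.1) = 101.3 − 15.56 = 85.74 dB.
packaged HVAC unit: 82.0 − 20·log₁₀(18.5/3.1) = 82.0 − 15.52 = 66.48 dB.
woodworking router: 93.1 − 20·log₁₀(42.2/3.1) = 93.1 − 22.68 = 70.42 dB.
Σ 10^(L/10) = 3.949e+08 → L_total = 10·log₁₀(3.949e+08) = 85.97 dB.

86.0 dB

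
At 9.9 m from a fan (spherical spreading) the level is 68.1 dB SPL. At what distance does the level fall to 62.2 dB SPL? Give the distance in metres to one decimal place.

19.5 m

For a point source L₁ − L₂ = 20·log₁₀(r₂/r₁), so r₂ = r₁·10^((L₁−L₂)/20).
r₂ = 9.9·10^((68.1−62.2)/20) = 9.9·10^(5.9/20) = 19.53 m.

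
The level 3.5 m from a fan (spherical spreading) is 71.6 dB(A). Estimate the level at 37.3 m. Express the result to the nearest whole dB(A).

51 dB(A)

Point-source attenuation: ΔL = 20·log₁₀(r₂/r₁) = 20·log₁₀(37.3/3.5) = 20.553 dB.
L₂ = 71.6 − 20·log₁₀(37.3/3.5) = 71.6 − 20.553 = 51.05 dB(A).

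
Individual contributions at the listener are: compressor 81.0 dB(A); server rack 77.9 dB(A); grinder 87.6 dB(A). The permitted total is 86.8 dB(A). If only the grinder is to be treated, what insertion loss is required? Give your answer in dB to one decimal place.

3.0 dB

Everything except the grinder sums to 10^(81.0/10) + 10^(77.9/10) = 1.876e+08 in linear terms, 82.73 dB(A).
To meet 86.8 dB(A) overall, the treated grinder may contribute at most 10^(86.8/10) − 1.876e+08 = 2.911e+08, i.e. 84.64 dB(A).
Required insertion loss = 87.6 − 84.64 = 2.96 dB.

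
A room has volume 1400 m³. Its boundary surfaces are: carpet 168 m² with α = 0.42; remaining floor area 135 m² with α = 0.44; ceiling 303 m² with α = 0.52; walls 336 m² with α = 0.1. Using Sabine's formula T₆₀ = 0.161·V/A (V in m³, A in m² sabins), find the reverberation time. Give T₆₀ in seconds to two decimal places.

A = Σ Sᵢαᵢ = 168·0.42 + 135·0.44 + 303·0.52 + 336·0.1 = 321.12 m².
T₆₀ = 0.161·V/A = 0.161·1400/321.12 = 0.702 s.

0.70 s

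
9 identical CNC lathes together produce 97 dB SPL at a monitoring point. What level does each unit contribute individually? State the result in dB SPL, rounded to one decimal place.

For N identical incoherent sources L_total = L₁ + 10·log₁₀ N, so L₁ = 97 − 10·log₁₀(9) = 97 − 9.542.

87.5 dB SPL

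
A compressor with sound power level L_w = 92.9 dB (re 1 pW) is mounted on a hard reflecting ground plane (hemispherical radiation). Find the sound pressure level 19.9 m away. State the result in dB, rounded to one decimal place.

Free-field hemispherical radiation: L_p = L_w − 10·log₁₀(2π·r²), r = 19.9 m.
2π·r² = 2488 m², 10·log₁₀ of that is 33.959 dB.
L_p = 92.9 − 33.959 = 58.94 dB.

58.9 dB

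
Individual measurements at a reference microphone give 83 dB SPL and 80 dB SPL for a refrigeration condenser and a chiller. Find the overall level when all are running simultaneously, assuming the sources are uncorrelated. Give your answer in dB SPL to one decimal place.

84.8 dB SPL

Incoherent sources combine by intensity addition: L_total = 10·log₁₀(Σ 10^(L_i/10)).
Σ 10^(L/10) = 10^(83/10) + 10^(80/10) = 2.995e+08.
L_total = 10·log₁₀(2.995e+08) = 84.76 dB SPL.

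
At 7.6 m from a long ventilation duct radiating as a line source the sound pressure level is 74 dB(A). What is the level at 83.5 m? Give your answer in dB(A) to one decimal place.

For a line source, L₂ = L₁ − 10·log₁₀(r₂/r₁).
L₂ = 74 − 10·log₁₀(83.5/7.6) = 74 − 10.409 = 63.59 dB(A).

63.6 dB(A)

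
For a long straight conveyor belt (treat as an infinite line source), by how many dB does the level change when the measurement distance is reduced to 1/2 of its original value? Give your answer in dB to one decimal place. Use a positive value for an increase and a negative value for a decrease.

A line source loses 3 dB per doubling of distance; generally ΔL = −10·log₁₀(r₂/r₁).
ΔL = −10·log₁₀(0.5) = +3.01 dB.

+3.0 dB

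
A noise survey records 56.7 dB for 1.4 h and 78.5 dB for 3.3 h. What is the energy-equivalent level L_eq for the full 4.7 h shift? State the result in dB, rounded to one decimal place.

77.0 dB

The energy average is taken in the linear domain: L_eq = 10·log₁₀[(Σ tᵢ·10^(Lᵢ/10))/T], T = 4.7 h.
Σ tᵢ·10^(Lᵢ/10) = 1.4·10^(56.7/10) + 3.3·10^(78.5/10) = 2.343e+08.
L_eq = 10·log₁₀(2.343e+08/4.7) = 76.98 dB.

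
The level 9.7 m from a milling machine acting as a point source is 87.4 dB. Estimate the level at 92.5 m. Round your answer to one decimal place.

Point-source attenuation: ΔL = 20·log₁₀(r₂/r₁) = 20·log₁₀(92.5/9.7) = 19.587 dB.
L₂ = 87.4 − 20·log₁₀(92.5/9.7) = 87.4 − 19.587 = 67.81 dB.

67.8 dB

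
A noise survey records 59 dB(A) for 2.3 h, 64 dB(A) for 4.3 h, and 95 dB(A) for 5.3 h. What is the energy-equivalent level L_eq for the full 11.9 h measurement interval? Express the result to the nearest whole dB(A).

91 dB(A)

L_eq = 10·log₁₀[(1/T)·Σ tᵢ·10^(Lᵢ/10)] with T = 11.9 h.
Σ tᵢ·10^(Lᵢ/10) = 2.3·10^(59/10) + 4.3·10^(64/10) + 5.3·10^(95/10) = 1.677e+10.
L_eq = 10·log₁₀(1.677e+10/11.9) = 91.49 dB(A).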